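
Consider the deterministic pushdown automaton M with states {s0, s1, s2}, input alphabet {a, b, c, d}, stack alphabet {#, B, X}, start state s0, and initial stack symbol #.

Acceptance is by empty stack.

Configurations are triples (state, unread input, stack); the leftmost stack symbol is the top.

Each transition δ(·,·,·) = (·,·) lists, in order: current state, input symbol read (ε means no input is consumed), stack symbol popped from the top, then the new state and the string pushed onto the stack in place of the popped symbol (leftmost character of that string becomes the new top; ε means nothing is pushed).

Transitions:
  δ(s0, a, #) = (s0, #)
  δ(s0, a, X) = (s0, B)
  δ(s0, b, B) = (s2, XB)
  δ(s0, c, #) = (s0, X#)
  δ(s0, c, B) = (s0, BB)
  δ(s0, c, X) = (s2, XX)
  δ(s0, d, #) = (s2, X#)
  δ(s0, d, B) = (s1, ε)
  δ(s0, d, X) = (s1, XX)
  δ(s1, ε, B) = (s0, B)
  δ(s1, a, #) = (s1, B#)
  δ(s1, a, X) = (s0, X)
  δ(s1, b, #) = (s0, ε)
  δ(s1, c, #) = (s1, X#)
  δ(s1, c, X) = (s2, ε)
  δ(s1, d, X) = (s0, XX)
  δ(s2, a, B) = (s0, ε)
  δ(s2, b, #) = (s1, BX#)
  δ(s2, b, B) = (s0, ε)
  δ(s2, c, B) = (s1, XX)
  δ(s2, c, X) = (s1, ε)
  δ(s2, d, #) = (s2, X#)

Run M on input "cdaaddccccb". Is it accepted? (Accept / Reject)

Accept

(s0, cdaaddccccb, #)
  read c, top #: go to s0, push X# → (s0, daaddccccb, X#)
  read d, top X: go to s1, push XX → (s1, aaddccccb, XX#)
  read a, top X: go to s0, push X → (s0, addccccb, XX#)
  read a, top X: go to s0, push B → (s0, ddccccb, BX#)
  read d, top B: go to s1, push ε → (s1, dccccb, X#)
  read d, top X: go to s0, push XX → (s0, ccccb, XX#)
  read c, top X: go to s2, push XX → (s2, cccb, XXX#)
  read c, top X: go to s1, push ε → (s1, ccb, XX#)
  read c, top X: go to s2, push ε → (s2, cb, X#)
  read c, top X: go to s1, push ε → (s1, b, #)
  read b, top #: go to s0, push ε → (s0, ε, ε)
All input consumed and the stack is empty.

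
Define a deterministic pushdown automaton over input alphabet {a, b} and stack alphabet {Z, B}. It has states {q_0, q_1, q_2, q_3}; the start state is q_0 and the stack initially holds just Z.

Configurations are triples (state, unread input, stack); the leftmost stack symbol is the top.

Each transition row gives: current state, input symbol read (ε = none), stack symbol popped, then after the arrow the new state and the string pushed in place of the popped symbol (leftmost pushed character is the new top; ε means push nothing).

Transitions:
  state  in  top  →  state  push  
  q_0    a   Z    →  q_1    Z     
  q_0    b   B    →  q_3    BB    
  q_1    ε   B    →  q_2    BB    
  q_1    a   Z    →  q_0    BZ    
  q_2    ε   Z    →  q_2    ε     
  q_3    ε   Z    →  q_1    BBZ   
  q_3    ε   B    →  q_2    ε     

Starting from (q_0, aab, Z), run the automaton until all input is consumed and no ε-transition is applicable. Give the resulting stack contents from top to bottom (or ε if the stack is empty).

(q_0, aab, Z)
  read a, top Z: go to q_1, push Z → (q_1, ab, Z)
  read a, top Z: go to q_0, push BZ → (q_0, b, BZ)
  read b, top B: go to q_3, push BB → (q_3, ε, BBZ)
  ε-move, top B: go to q_2, push ε → (q_2, ε, BZ)
All input consumed in state q_2 with stack BZ.

BZ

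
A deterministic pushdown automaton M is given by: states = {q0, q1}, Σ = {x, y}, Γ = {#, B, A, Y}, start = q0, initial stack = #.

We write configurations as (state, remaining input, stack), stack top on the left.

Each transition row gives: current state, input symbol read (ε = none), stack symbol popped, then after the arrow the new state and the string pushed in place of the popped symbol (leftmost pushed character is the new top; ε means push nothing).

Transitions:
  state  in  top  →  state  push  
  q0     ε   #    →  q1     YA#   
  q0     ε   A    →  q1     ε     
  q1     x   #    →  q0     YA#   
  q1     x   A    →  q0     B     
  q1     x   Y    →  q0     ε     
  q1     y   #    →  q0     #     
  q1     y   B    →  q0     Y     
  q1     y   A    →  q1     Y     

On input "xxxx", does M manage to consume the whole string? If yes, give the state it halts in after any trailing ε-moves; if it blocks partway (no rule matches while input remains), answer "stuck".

(q0, xxxx, #)
  ε-move, top #: go to q1, push YA# → (q1, xxxx, YA#)
  read x, top Y: go to q0, push ε → (q0, xxx, A#)
  ε-move, top A: go to q1, push ε → (q1, xxx, #)
  read x, top #: go to q0, push YA# → (q0, xx, YA#)
No transition for (q0, x, top Y); M blocks with input xx remaining.

stuck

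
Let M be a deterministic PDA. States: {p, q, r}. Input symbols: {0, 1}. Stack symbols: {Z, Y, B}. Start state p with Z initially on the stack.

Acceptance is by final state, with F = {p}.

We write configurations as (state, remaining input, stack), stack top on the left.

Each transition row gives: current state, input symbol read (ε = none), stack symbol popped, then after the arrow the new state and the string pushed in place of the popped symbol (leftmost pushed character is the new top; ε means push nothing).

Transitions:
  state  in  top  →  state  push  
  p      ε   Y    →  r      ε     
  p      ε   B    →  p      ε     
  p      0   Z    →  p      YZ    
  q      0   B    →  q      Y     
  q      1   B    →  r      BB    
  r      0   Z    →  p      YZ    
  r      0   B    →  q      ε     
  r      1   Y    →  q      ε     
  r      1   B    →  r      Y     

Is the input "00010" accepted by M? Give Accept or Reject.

Reject

(p, 00010, Z) ⊢ (p, 0010, YZ) ⊢ (r, 0010, Z) ⊢ (p, 010, YZ) ⊢ (r, 010, Z) ⊢ (p, 10, YZ) ⊢ (r, 10, Z)
No transition applies at (r, 10, Z); input not fully consumed.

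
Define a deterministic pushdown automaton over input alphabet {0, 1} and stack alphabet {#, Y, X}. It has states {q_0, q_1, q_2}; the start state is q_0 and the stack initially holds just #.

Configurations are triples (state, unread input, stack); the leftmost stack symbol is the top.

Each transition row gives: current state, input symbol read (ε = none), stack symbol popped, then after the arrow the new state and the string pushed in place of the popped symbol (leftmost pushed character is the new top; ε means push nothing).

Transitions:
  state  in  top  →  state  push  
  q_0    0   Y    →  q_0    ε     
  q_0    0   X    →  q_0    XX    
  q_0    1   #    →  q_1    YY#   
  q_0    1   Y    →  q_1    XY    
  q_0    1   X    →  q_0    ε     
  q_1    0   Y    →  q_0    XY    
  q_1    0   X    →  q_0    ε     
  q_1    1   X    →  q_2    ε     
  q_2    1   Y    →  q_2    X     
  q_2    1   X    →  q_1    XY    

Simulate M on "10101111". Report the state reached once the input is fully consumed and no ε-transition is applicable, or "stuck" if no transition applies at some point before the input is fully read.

q_1

(q_0, 10101111, #)
  read 1, top #: go to q_1, push YY# → (q_1, 0101111, YY#)
  read 0, top Y: go to q_0, push XY → (q_0, 101111, XYY#)
  read 1, top X: go to q_0, push ε → (q_0, 01111, YY#)
  read 0, top Y: go to q_0, push ε → (q_0, 1111, Y#)
  read 1, top Y: go to q_1, push XY → (q_1, 111, XY#)
  read 1, top X: go to q_2, push ε → (q_2, 11, Y#)
  read 1, top Y: go to q_2, push X → (q_2, 1, X#)
  read 1, top X: go to q_1, push XY → (q_1, ε, XY#)
All input consumed; M is in state q_1.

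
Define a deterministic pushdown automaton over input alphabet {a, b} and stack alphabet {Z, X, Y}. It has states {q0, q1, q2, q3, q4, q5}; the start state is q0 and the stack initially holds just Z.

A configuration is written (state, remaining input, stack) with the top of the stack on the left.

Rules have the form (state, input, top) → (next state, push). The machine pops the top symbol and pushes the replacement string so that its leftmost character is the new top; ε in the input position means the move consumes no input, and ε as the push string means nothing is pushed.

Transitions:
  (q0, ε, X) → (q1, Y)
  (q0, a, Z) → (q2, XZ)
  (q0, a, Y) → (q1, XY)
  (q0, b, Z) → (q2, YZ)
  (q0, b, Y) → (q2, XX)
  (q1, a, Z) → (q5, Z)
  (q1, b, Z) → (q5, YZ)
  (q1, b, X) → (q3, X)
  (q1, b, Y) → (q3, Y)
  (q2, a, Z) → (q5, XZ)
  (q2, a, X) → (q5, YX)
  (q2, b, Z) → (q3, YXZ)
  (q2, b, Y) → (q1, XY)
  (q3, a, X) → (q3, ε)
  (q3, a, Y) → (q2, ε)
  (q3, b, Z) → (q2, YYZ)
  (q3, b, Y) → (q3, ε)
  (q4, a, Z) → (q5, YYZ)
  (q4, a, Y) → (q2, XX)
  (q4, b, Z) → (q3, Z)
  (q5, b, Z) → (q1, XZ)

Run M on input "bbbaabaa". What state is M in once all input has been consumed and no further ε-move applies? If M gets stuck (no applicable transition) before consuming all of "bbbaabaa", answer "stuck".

(q0, bbbaabaa, Z) ⊢ (q2, bbaabaa, YZ) ⊢ (q1, baabaa, XYZ) ⊢ (q3, aabaa, XYZ) ⊢ (q3, abaa, YZ) ⊢ (q2, baa, Z) ⊢ (q3, aa, YXZ) ⊢ (q2, a, XZ) ⊢ (q5, ε, YXZ)
All input consumed; M is in state q5.

q5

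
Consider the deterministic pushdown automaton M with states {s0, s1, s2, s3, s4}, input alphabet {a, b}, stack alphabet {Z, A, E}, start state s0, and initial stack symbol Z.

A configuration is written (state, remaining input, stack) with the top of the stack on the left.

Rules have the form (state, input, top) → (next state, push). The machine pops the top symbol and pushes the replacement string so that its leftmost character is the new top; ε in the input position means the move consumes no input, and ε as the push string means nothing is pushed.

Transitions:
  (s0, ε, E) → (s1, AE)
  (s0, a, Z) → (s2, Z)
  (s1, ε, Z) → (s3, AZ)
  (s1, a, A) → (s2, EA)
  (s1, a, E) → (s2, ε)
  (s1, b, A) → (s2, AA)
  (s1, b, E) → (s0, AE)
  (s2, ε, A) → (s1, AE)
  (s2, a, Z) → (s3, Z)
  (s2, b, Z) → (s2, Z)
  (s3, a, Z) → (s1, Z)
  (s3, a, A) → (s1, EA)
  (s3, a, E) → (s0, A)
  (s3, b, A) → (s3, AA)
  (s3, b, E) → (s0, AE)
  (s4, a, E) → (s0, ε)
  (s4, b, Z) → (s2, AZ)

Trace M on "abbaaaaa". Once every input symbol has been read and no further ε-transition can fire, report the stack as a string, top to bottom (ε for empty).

(s0, abbaaaaa, Z)
  read a, top Z: go to s2, push Z → (s2, bbaaaaa, Z)
  read b, top Z: go to s2, push Z → (s2, baaaaa, Z)
  read b, top Z: go to s2, push Z → (s2, aaaaa, Z)
  read a, top Z: go to s3, push Z → (s3, aaaa, Z)
  read a, top Z: go to s1, push Z → (s1, aaa, Z)
  ε-move, top Z: go to s3, push AZ → (s3, aaa, AZ)
  read a, top A: go to s1, push EA → (s1, aa, EAZ)
  read a, top E: go to s2, push ε → (s2, a, AZ)
  ε-move, top A: go to s1, push AE → (s1, a, AEZ)
  read a, top A: go to s2, push EA → (s2, ε, EAEZ)
All input consumed in state s2 with stack EAEZ.

EAEZ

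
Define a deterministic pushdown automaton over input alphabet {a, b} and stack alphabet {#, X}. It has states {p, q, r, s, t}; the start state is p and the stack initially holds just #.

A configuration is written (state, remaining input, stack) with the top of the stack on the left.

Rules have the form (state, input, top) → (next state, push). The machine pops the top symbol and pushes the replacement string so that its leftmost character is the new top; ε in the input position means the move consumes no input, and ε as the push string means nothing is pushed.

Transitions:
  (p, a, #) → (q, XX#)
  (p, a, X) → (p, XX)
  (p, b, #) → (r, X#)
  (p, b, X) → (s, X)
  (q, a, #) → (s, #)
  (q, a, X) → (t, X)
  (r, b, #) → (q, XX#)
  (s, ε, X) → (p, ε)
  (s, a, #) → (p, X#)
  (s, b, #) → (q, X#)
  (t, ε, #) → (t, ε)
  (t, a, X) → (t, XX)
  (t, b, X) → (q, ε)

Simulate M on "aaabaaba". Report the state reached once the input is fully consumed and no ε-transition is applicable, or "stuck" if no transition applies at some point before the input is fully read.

t

(p, aaabaaba, #)
  read a, top #: go to q, push XX# → (q, aabaaba, XX#)
  read a, top X: go to t, push X → (t, abaaba, XX#)
  read a, top X: go to t, push XX → (t, baaba, XXX#)
  read b, top X: go to q, push ε → (q, aaba, XX#)
  read a, top X: go to t, push X → (t, aba, XX#)
  read a, top X: go to t, push XX → (t, ba, XXX#)
  read b, top X: go to q, push ε → (q, a, XX#)
  read a, top X: go to t, push X → (t, ε, XX#)
All input consumed; M is in state t.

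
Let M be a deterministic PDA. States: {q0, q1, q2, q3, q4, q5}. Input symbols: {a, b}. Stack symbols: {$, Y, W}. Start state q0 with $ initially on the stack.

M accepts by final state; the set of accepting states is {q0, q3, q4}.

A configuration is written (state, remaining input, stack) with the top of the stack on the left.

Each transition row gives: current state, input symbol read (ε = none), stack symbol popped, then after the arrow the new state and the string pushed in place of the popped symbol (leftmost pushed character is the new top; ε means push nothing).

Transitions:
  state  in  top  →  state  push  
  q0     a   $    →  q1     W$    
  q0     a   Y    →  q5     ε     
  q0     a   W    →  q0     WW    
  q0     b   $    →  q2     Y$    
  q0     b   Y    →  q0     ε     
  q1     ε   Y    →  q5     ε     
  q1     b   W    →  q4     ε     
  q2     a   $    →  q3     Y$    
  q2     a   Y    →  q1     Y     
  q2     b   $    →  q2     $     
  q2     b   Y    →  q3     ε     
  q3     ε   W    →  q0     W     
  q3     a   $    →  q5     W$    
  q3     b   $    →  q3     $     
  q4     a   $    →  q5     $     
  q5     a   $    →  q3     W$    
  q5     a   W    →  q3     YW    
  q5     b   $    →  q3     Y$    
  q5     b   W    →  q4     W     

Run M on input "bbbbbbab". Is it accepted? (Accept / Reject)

(q0, bbbbbbab, $) ⊢ (q2, bbbbbab, Y$) ⊢ (q3, bbbbab, $) ⊢ (q3, bbbab, $) ⊢ (q3, bbab, $) ⊢ (q3, bab, $) ⊢ (q3, ab, $) ⊢ (q5, b, W$) ⊢ (q4, ε, W$)
All input consumed; state q4 ∈ F.

Accept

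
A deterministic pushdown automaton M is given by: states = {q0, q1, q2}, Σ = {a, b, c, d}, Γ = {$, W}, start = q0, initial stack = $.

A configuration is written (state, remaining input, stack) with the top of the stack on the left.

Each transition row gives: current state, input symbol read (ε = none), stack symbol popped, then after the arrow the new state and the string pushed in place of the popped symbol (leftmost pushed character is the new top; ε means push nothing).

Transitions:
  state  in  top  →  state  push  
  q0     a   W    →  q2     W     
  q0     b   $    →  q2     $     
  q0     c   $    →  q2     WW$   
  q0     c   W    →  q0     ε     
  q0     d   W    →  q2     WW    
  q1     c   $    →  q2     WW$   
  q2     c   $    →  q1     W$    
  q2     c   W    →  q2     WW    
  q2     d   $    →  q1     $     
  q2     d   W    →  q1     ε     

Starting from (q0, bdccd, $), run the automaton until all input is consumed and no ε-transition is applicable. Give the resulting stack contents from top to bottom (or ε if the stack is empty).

(q0, bdccd, $) ⊢ (q2, dccd, $) ⊢ (q1, ccd, $) ⊢ (q2, cd, WW$) ⊢ (q2, d, WWW$) ⊢ (q1, ε, WW$)
All input consumed in state q1 with stack WW$.

WW$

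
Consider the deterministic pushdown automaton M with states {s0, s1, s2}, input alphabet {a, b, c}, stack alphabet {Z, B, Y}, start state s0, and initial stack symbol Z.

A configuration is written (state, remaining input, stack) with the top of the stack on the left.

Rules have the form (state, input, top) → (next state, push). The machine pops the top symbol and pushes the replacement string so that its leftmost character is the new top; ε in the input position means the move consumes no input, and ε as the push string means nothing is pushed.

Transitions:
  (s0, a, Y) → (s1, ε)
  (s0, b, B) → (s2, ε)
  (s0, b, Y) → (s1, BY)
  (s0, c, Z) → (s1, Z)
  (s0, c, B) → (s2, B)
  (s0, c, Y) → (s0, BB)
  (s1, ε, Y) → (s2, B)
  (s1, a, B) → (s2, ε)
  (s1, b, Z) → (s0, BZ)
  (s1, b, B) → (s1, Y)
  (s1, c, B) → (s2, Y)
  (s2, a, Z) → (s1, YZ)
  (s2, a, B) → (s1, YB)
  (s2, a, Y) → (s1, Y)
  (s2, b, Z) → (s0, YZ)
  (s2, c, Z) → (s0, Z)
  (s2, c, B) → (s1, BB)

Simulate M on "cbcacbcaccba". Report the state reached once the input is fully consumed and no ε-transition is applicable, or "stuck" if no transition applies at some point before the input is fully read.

(s0, cbcacbcaccba, Z)
  read c, top Z: go to s1, push Z → (s1, bcacbcaccba, Z)
  read b, top Z: go to s0, push BZ → (s0, cacbcaccba, BZ)
  read c, top B: go to s2, push B → (s2, acbcaccba, BZ)
  read a, top B: go to s1, push YB → (s1, cbcaccba, YBZ)
  ε-move, top Y: go to s2, push B → (s2, cbcaccba, BBZ)
  read c, top B: go to s1, push BB → (s1, bcaccba, BBBZ)
  read b, top B: go to s1, push Y → (s1, caccba, YBBZ)
  ε-move, top Y: go to s2, push B → (s2, caccba, BBBZ)
  read c, top B: go to s1, push BB → (s1, accba, BBBBZ)
  read a, top B: go to s2, push ε → (s2, ccba, BBBZ)
  read c, top B: go to s1, push BB → (s1, cba, BBBBZ)
  read c, top B: go to s2, push Y → (s2, ba, YBBBZ)
No transition for (s2, b, top Y); M blocks with input ba remaining.

stuck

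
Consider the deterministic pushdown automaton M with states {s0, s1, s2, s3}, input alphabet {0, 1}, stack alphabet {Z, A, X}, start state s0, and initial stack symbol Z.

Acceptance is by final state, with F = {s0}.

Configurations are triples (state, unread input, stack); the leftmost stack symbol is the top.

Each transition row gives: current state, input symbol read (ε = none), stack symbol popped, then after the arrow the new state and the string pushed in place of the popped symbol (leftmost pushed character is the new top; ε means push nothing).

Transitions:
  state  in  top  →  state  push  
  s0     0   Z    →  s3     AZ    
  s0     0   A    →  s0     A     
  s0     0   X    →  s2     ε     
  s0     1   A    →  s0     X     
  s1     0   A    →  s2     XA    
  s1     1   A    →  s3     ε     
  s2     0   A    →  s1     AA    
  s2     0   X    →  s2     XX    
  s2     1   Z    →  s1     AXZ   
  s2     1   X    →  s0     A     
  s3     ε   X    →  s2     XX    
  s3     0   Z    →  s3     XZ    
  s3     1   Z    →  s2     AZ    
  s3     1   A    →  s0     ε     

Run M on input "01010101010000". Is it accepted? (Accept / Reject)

(s0, 01010101010000, Z)
  read 0, top Z: go to s3, push AZ → (s3, 1010101010000, AZ)
  read 1, top A: go to s0, push ε → (s0, 010101010000, Z)
  read 0, top Z: go to s3, push AZ → (s3, 10101010000, AZ)
  read 1, top A: go to s0, push ε → (s0, 0101010000, Z)
  read 0, top Z: go to s3, push AZ → (s3, 101010000, AZ)
  read 1, top A: go to s0, push ε → (s0, 01010000, Z)
  read 0, top Z: go to s3, push AZ → (s3, 1010000, AZ)
  read 1, top A: go to s0, push ε → (s0, 010000, Z)
  read 0, top Z: go to s3, push AZ → (s3, 10000, AZ)
  read 1, top A: go to s0, push ε → (s0, 0000, Z)
  read 0, top Z: go to s3, push AZ → (s3, 000, AZ)
No transition applies at (s3, 000, AZ); input not fully consumed.

Reject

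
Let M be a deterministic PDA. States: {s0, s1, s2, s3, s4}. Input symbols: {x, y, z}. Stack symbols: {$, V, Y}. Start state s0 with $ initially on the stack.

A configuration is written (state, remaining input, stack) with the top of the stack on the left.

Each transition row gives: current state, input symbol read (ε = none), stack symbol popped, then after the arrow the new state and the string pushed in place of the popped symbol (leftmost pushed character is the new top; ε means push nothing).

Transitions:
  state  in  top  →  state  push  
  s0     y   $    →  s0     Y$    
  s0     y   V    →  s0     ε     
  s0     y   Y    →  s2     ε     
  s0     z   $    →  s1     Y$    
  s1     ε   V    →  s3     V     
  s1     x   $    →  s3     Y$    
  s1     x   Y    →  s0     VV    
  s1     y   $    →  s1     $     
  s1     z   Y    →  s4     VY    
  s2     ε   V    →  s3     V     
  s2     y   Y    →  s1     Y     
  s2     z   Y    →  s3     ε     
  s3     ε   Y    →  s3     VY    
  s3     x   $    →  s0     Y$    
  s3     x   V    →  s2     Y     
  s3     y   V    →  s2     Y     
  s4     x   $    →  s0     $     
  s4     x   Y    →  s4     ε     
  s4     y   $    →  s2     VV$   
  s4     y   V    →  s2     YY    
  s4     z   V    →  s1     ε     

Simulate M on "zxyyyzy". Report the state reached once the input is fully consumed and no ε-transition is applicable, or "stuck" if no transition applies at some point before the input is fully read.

(s0, zxyyyzy, $)
  read z, top $: go to s1, push Y$ → (s1, xyyyzy, Y$)
  read x, top Y: go to s0, push VV → (s0, yyyzy, VV$)
  read y, top V: go to s0, push ε → (s0, yyzy, V$)
  read y, top V: go to s0, push ε → (s0, yzy, $)
  read y, top $: go to s0, push Y$ → (s0, zy, Y$)
No transition for (s0, z, top Y); M blocks with input zy remaining.

stuck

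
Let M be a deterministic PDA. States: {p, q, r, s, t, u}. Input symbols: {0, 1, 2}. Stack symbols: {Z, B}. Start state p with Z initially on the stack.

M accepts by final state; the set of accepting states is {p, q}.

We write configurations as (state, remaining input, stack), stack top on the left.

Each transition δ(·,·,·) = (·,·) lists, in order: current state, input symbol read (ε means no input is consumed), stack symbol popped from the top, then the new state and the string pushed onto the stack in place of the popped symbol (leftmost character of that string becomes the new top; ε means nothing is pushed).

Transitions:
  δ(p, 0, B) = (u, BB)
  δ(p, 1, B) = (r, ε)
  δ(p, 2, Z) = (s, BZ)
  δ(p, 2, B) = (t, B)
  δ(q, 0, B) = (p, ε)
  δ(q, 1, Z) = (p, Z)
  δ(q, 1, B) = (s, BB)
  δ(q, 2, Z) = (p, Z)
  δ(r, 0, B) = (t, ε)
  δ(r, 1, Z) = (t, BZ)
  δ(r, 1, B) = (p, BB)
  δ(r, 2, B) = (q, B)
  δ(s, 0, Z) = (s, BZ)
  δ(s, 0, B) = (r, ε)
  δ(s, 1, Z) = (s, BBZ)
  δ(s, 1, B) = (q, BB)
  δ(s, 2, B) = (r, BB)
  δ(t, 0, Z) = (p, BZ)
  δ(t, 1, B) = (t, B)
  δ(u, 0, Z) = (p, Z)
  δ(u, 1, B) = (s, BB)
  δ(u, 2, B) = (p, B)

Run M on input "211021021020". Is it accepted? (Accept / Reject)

Accept

(p, 211021021020, Z)
  read 2, top Z: go to s, push BZ → (s, 11021021020, BZ)
  read 1, top B: go to q, push BB → (q, 1021021020, BBZ)
  read 1, top B: go to s, push BB → (s, 021021020, BBBZ)
  read 0, top B: go to r, push ε → (r, 21021020, BBZ)
  read 2, top B: go to q, push B → (q, 1021020, BBZ)
  read 1, top B: go to s, push BB → (s, 021020, BBBZ)
  read 0, top B: go to r, push ε → (r, 21020, BBZ)
  read 2, top B: go to q, push B → (q, 1020, BBZ)
  read 1, top B: go to s, push BB → (s, 020, BBBZ)
  read 0, top B: go to r, push ε → (r, 20, BBZ)
  read 2, top B: go to q, push B → (q, 0, BBZ)
  read 0, top B: go to p, push ε → (p, ε, BZ)
All input consumed; state p ∈ F.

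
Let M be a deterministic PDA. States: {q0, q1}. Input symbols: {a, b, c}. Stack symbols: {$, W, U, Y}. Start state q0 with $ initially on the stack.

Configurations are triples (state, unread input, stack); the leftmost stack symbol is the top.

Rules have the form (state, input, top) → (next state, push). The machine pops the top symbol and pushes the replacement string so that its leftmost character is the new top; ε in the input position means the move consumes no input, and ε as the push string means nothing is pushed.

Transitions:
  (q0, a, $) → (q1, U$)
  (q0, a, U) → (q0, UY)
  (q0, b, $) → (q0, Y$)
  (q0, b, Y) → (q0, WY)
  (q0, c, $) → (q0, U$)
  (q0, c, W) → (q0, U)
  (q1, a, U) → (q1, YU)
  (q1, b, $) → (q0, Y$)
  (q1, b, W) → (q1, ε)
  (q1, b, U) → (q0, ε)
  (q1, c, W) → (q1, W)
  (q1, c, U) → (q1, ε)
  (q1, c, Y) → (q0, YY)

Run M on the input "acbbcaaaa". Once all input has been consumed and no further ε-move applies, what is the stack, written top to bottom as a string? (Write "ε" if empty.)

UYYYYY$

(q0, acbbcaaaa, $)
  read a, top $: go to q1, push U$ → (q1, cbbcaaaa, U$)
  read c, top U: go to q1, push ε → (q1, bbcaaaa, $)
  read b, top $: go to q0, push Y$ → (q0, bcaaaa, Y$)
  read b, top Y: go to q0, push WY → (q0, caaaa, WY$)
  read c, top W: go to q0, push U → (q0, aaaa, UY$)
  read a, top U: go to q0, push UY → (q0, aaa, UYY$)
  read a, top U: go to q0, push UY → (q0, aa, UYYY$)
  read a, top U: go to q0, push UY → (q0, a, UYYYY$)
  read a, top U: go to q0, push UY → (q0, ε, UYYYYY$)
All input consumed in state q0 with stack UYYYYY$.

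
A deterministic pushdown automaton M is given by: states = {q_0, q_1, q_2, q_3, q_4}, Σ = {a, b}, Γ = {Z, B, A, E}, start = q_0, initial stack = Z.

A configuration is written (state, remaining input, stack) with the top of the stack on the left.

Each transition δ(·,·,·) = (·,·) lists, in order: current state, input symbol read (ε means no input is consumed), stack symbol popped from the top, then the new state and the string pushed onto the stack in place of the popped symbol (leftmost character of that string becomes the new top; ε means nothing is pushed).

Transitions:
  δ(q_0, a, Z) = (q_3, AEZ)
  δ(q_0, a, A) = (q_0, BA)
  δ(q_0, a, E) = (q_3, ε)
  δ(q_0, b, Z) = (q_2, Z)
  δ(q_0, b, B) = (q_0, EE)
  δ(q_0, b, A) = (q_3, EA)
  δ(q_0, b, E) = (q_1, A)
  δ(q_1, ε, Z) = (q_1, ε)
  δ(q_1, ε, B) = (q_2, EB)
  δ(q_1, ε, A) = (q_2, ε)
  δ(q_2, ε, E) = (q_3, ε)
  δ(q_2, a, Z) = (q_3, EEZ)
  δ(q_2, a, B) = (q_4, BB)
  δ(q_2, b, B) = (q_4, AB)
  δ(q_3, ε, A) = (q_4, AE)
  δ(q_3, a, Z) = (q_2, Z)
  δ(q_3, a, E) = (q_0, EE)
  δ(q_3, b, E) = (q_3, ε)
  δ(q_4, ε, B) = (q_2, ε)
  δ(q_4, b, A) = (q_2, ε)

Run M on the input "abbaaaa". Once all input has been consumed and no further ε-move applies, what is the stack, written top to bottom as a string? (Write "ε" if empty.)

EEZ

(q_0, abbaaaa, Z)
  read a, top Z: go to q_3, push AEZ → (q_3, bbaaaa, AEZ)
  ε-move, top A: go to q_4, push AE → (q_4, bbaaaa, AEEZ)
  read b, top A: go to q_2, push ε → (q_2, baaaa, EEZ)
  ε-move, top E: go to q_3, push ε → (q_3, baaaa, EZ)
  read b, top E: go to q_3, push ε → (q_3, aaaa, Z)
  read a, top Z: go to q_2, push Z → (q_2, aaa, Z)
  read a, top Z: go to q_3, push EEZ → (q_3, aa, EEZ)
  read a, top E: go to q_0, push EE → (q_0, a, EEEZ)
  read a, top E: go to q_3, push ε → (q_3, ε, EEZ)
All input consumed in state q_3 with stack EEZ.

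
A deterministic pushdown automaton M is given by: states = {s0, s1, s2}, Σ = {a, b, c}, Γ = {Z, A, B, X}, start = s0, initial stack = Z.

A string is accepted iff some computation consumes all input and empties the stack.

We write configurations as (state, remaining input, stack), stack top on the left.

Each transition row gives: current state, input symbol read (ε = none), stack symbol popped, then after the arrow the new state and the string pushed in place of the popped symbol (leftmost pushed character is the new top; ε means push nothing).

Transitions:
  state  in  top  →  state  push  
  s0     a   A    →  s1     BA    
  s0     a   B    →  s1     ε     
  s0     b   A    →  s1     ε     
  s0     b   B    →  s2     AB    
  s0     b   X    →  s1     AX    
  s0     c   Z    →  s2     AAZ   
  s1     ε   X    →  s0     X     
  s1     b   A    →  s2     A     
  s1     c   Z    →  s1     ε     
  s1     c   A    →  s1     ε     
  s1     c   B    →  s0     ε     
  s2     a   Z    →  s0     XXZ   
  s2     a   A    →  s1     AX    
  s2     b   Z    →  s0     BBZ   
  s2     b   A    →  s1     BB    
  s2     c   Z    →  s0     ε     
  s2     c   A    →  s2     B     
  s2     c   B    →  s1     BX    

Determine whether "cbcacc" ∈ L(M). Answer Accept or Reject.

(s0, cbcacc, Z) ⊢ (s2, bcacc, AAZ) ⊢ (s1, cacc, BBAZ) ⊢ (s0, acc, BAZ) ⊢ (s1, cc, AZ) ⊢ (s1, c, Z) ⊢ (s1, ε, ε)
All input consumed and the stack is empty.

Accept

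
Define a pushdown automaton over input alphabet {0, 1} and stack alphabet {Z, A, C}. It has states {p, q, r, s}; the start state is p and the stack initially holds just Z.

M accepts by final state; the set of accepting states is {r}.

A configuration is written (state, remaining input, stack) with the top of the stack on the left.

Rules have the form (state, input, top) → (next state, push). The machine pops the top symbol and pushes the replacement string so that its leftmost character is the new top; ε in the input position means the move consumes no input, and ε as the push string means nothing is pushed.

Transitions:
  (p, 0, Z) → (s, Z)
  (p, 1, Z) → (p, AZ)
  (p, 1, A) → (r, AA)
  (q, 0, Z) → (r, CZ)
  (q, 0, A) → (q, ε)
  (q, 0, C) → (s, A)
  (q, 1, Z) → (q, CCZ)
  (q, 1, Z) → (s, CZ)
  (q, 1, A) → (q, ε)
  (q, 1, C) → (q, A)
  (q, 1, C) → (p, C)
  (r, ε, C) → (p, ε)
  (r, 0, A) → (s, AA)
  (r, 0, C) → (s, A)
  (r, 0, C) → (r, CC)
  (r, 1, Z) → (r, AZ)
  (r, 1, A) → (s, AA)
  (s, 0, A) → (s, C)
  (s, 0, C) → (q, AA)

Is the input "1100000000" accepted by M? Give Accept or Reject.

One accepting computation: (p, 1100000000, Z) ⊢ (p, 100000000, AZ) ⊢ (r, 00000000, AAZ) ⊢ (s, 0000000, AAAZ) ⊢ (s, 000000, CAAZ) ⊢ (q, 00000, AAAAZ) ⊢ (q, 0000, AAAZ) ⊢ (q, 000, AAZ) ⊢ (q, 00, AZ) ⊢ (q, 0, Z) ⊢ (r, ε, CZ)
All input consumed and state r ∈ F.

Accept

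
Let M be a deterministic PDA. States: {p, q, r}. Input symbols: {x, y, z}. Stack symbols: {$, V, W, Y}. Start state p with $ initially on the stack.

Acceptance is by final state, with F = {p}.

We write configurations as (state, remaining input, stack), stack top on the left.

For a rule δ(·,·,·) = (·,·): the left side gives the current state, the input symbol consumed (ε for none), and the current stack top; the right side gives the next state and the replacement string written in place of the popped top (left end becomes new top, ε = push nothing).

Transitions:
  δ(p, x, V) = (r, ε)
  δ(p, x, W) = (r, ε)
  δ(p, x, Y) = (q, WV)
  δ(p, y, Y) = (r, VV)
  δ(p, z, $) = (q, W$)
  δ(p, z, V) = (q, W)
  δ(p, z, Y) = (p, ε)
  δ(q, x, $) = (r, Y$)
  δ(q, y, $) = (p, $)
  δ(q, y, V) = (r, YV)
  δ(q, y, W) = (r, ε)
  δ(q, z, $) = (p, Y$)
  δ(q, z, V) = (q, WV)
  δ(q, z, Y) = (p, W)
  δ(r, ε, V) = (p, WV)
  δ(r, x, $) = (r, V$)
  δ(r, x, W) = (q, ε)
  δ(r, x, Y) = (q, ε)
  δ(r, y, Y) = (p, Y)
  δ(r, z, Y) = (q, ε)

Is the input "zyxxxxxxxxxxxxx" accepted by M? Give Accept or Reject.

Accept

(p, zyxxxxxxxxxxxxx, $)
  read z, top $: go to q, push W$ → (q, yxxxxxxxxxxxxx, W$)
  read y, top W: go to r, push ε → (r, xxxxxxxxxxxxx, $)
  read x, top $: go to r, push V$ → (r, xxxxxxxxxxxx, V$)
  ε-move, top V: go to p, push WV → (p, xxxxxxxxxxxx, WV$)
  read x, top W: go to r, push ε → (r, xxxxxxxxxxx, V$)
  ε-move, top V: go to p, push WV → (p, xxxxxxxxxxx, WV$)
  read x, top W: go to r, push ε → (r, xxxxxxxxxx, V$)
  ε-move, top V: go to p, push WV → (p, xxxxxxxxxx, WV$)
  read x, top W: go to r, push ε → (r, xxxxxxxxx, V$)
  ε-move, top V: go to p, push WV → (p, xxxxxxxxx, WV$)
  read x, top W: go to r, push ε → (r, xxxxxxxx, V$)
  ε-move, top V: go to p, push WV → (p, xxxxxxxx, WV$)
  read x, top W: go to r, push ε → (r, xxxxxxx, V$)
  ε-move, top V: go to p, push WV → (p, xxxxxxx, WV$)
  read x, top W: go to r, push ε → (r, xxxxxx, V$)
  ε-move, top V: go to p, push WV → (p, xxxxxx, WV$)
  read x, top W: go to r, push ε → (r, xxxxx, V$)
  ε-move, top V: go to p, push WV → (p, xxxxx, WV$)
  read x, top W: go to r, push ε → (r, xxxx, V$)
  ε-move, top V: go to p, push WV → (p, xxxx, WV$)
  read x, top W: go to r, push ε → (r, xxx, V$)
  ε-move, top V: go to p, push WV → (p, xxx, WV$)
  read x, top W: go to r, push ε → (r, xx, V$)
  ε-move, top V: go to p, push WV → (p, xx, WV$)
  read x, top W: go to r, push ε → (r, x, V$)
  ε-move, top V: go to p, push WV → (p, x, WV$)
  read x, top W: go to r, push ε → (r, ε, V$)
  ε-move, top V: go to p, push WV → (p, ε, WV$)
All input consumed; state p ∈ F.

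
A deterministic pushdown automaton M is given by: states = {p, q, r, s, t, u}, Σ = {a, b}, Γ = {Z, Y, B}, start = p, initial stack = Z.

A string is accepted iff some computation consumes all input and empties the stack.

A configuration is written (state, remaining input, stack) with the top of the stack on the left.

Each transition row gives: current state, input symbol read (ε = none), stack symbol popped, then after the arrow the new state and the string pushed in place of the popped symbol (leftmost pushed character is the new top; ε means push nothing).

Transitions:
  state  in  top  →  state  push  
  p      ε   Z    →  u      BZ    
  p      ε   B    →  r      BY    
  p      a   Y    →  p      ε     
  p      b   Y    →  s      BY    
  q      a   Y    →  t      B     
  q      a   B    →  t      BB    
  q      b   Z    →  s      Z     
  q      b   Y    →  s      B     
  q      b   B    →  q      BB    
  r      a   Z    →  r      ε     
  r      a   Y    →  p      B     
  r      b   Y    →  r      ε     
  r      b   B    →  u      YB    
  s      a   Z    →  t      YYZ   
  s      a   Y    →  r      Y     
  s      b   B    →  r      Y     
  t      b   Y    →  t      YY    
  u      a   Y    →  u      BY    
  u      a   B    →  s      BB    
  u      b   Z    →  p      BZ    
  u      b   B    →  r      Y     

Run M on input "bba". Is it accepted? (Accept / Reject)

Accept

(p, bba, Z)
  ε-move, top Z: go to u, push BZ → (u, bba, BZ)
  read b, top B: go to r, push Y → (r, ba, YZ)
  read b, top Y: go to r, push ε → (r, a, Z)
  read a, top Z: go to r, push ε → (r, ε, ε)
All input consumed and the stack is empty.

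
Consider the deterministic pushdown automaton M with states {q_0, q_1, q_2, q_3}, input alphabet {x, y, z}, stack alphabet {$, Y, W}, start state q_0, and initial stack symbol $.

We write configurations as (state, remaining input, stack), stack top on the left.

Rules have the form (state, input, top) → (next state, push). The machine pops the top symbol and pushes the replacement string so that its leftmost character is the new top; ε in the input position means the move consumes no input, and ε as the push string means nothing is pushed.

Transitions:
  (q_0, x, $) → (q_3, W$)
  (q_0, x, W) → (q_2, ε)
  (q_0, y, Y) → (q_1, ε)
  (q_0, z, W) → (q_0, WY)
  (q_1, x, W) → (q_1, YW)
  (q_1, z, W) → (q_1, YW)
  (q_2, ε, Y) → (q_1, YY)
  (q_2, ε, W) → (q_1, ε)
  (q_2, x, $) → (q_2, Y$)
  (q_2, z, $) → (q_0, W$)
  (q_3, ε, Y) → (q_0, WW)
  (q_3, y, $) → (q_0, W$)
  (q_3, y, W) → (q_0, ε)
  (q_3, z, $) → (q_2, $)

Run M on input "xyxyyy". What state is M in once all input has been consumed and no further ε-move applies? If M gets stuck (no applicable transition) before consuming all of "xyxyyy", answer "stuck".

stuck

(q_0, xyxyyy, $)
  read x, top $: go to q_3, push W$ → (q_3, yxyyy, W$)
  read y, top W: go to q_0, push ε → (q_0, xyyy, $)
  read x, top $: go to q_3, push W$ → (q_3, yyy, W$)
  read y, top W: go to q_0, push ε → (q_0, yy, $)
No transition for (q_0, y, top $); M blocks with input yy remaining.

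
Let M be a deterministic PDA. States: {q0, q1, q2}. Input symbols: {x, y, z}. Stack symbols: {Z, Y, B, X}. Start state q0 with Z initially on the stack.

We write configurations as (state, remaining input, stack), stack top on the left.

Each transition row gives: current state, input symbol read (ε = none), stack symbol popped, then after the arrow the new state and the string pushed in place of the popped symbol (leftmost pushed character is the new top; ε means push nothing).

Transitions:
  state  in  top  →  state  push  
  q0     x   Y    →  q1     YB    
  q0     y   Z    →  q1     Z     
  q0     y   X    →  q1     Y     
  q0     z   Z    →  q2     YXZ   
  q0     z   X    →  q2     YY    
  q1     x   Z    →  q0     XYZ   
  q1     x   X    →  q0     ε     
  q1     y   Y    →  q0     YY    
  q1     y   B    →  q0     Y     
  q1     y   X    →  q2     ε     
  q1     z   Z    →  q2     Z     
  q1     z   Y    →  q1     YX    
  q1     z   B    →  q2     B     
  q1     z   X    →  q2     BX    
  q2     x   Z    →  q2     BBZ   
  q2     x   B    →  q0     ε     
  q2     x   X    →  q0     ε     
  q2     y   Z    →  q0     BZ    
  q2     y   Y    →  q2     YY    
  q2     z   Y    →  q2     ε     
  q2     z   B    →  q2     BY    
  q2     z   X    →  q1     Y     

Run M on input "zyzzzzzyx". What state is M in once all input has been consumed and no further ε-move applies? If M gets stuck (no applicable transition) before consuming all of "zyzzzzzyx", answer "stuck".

(q0, zyzzzzzyx, Z) ⊢ (q2, yzzzzzyx, YXZ) ⊢ (q2, zzzzzyx, YYXZ) ⊢ (q2, zzzzyx, YXZ) ⊢ (q2, zzzyx, XZ) ⊢ (q1, zzyx, YZ) ⊢ (q1, zyx, YXZ) ⊢ (q1, yx, YXXZ) ⊢ (q0, x, YYXXZ) ⊢ (q1, ε, YBYXXZ)
All input consumed; M is in state q1.

q1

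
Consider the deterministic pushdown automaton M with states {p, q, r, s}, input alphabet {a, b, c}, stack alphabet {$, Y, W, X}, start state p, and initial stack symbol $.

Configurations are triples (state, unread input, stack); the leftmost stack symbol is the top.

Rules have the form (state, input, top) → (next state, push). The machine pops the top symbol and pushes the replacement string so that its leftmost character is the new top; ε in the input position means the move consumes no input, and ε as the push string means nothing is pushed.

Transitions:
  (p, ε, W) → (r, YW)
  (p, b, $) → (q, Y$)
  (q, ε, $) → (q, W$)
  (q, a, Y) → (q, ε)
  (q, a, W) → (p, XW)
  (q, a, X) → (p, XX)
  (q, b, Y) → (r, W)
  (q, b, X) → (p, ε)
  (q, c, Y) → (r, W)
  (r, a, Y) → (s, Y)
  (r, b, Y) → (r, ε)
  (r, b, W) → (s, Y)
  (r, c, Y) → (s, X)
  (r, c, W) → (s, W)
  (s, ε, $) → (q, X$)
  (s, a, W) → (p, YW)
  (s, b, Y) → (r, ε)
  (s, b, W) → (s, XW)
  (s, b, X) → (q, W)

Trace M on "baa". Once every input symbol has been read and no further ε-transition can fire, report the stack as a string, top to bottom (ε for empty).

(p, baa, $) ⊢ (q, aa, Y$) ⊢ (q, a, $) ⊢ (q, a, W$) ⊢ (p, ε, XW$)
All input consumed in state p with stack XW$.

XW$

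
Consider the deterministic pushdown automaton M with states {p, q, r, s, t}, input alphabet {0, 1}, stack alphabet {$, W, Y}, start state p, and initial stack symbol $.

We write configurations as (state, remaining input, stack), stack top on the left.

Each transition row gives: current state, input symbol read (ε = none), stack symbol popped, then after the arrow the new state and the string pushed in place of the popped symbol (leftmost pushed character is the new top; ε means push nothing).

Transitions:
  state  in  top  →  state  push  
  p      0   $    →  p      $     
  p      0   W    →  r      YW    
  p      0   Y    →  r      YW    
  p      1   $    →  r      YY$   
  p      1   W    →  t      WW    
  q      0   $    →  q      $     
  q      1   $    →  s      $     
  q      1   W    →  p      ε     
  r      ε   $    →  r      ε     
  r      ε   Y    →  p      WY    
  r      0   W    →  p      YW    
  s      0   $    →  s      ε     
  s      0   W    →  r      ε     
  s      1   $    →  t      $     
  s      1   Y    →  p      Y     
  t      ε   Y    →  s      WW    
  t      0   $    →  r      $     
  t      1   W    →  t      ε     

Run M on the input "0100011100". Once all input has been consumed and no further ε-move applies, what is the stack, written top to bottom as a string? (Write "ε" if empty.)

(p, 0100011100, $)
  read 0, top $: go to p, push $ → (p, 100011100, $)
  read 1, top $: go to r, push YY$ → (r, 00011100, YY$)
  ε-move, top Y: go to p, push WY → (p, 00011100, WYY$)
  read 0, top W: go to r, push YW → (r, 0011100, YWYY$)
  ε-move, top Y: go to p, push WY → (p, 0011100, WYWYY$)
  read 0, top W: go to r, push YW → (r, 011100, YWYWYY$)
  ε-move, top Y: go to p, push WY → (p, 011100, WYWYWYY$)
  read 0, top W: go to r, push YW → (r, 11100, YWYWYWYY$)
  ε-move, top Y: go to p, push WY → (p, 11100, WYWYWYWYY$)
  read 1, top W: go to t, push WW → (t, 1100, WWYWYWYWYY$)
  read 1, top W: go to t, push ε → (t, 100, WYWYWYWYY$)
  read 1, top W: go to t, push ε → (t, 00, YWYWYWYY$)
  ε-move, top Y: go to s, push WW → (s, 00, WWWYWYWYY$)
  read 0, top W: go to r, push ε → (r, 0, WWYWYWYY$)
  read 0, top W: go to p, push YW → (p, ε, YWWYWYWYY$)
All input consumed in state p with stack YWWYWYWYY$.

YWWYWYWYY$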